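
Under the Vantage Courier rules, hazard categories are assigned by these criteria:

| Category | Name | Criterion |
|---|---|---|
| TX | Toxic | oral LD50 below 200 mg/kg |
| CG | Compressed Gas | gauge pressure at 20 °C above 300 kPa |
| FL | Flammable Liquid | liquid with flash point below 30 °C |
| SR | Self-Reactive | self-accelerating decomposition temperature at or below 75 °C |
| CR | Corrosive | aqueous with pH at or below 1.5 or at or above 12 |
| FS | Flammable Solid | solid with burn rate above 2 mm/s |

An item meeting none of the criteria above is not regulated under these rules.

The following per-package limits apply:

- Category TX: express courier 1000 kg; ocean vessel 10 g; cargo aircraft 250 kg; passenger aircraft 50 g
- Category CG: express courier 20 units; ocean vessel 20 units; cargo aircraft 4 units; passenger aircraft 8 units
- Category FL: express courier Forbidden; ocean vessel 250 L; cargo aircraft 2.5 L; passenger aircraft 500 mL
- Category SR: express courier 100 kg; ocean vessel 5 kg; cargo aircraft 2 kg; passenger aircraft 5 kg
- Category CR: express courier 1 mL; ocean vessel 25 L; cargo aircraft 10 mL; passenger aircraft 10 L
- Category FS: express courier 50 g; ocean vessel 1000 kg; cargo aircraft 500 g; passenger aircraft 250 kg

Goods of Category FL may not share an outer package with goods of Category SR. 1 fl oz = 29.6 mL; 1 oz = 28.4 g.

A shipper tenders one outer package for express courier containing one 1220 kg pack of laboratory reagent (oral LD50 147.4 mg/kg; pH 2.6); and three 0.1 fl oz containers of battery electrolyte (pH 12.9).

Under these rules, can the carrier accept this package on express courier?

The laboratory reagent has oral LD50 147.4 mg/kg, which is < 200 mg/kg, so it is Category TX (Toxic).
Battery electrolyte: pH 12.9 ≥ 12 → Category CR (Corrosive).
Category TX quantity: 1220 kg.
That exceeds the Category TX express courier limit of 1000 kg.
Category CR quantity: three 0.1 fl oz containers = 8.88 mL.
8.88 mL > 1 mL (express courier limit, Category CR) — over the limit.
The segregation rule (Category FL with Category SR) does not apply to Category TX with Category CR.

No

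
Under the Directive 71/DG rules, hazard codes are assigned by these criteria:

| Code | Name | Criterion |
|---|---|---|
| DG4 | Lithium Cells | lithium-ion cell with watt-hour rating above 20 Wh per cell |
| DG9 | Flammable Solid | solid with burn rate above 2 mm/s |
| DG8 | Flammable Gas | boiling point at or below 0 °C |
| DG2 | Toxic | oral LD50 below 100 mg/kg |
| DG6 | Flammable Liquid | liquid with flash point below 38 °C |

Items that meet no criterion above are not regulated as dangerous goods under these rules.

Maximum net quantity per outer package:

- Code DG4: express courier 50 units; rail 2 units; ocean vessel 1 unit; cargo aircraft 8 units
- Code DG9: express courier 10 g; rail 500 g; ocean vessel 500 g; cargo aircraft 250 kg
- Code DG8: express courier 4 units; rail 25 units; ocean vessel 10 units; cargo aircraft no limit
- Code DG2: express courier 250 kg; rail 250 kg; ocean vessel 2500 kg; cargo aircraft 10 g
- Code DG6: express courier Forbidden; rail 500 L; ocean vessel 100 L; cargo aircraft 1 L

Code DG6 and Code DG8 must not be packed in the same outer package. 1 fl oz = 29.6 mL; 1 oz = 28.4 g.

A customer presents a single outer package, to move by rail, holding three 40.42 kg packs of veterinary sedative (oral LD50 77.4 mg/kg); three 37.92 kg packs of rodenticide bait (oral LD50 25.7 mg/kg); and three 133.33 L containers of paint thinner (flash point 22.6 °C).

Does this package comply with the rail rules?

Yes

With oral LD50 77.4 mg/kg (< 100 mg/kg), the veterinary sedative falls in Code DG2.
Oral LD50 25.7 mg/kg meets the Code DG2 criterion (Toxic), so the rodenticide bait is Code DG2.
Flash point 22.6 °C meets the Code DG6 criterion (Flammable Liquid), so the paint thinner is Code DG6.
Code DG6 quantity: three 133.33 L containers = 399.99 L.
399.99 L ≤ 500 L (rail limit, Code DG6) — within limit.
Total Code DG2: (three 40.42 kg packs = 121.26 kg) + (three 37.92 kg packs = 113.76 kg) = 235.02 kg.
235.02 kg ≤ 250 kg (rail limit, Code DG2) — within limit.
The segregation rule (Code DG6 with Code DG8) does not apply to Code DG6 with Code DG2.
Every hazard code is within its rail limit and no segregation rule is violated.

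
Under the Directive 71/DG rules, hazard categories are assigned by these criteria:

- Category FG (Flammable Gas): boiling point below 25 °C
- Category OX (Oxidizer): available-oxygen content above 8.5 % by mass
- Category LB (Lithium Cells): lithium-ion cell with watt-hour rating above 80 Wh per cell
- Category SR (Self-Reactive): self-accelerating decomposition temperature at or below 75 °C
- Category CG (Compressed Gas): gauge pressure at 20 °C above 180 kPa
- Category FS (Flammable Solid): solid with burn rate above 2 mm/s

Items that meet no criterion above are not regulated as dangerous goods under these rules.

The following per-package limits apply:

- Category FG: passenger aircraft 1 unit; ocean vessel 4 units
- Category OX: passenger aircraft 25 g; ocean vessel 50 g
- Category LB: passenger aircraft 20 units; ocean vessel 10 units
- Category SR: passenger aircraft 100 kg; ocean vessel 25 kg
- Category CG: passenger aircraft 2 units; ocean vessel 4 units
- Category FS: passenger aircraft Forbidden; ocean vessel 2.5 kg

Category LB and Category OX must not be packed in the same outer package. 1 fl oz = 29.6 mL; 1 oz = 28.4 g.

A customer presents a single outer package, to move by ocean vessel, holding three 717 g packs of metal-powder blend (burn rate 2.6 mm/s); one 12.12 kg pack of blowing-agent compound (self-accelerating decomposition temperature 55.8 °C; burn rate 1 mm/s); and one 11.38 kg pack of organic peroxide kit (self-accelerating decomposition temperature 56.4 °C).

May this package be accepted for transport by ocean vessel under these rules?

Yes

Burn rate 2.6 mm/s meets the Category FS criterion (Flammable Solid), so the metal-powder blend is Category FS.
With self-accelerating decomposition temperature 55.8 °C (≤ 75 °C), the blowing-agent compound falls in Category SR.
The organic peroxide kit has self-accelerating decomposition temperature 56.4 °C, which is ≤ 75 °C, so it is Category SR (Self-Reactive).
Category SR net quantity: 12.12 kg + 11.38 kg = 23.5 kg.
23.5 kg ≤ 25 kg (ocean vessel limit, Category SR) — within limit.
Category FS quantity: three 717 g packs = 2.151 kg.
2.151 kg ≤ 2.5 kg (ocean vessel limit, Category FS) — within limit.
The segregation rule (Category LB with Category OX) does not apply to Category SR with Category FS.
Every hazard category is within its ocean vessel limit and no segregation rule is violated.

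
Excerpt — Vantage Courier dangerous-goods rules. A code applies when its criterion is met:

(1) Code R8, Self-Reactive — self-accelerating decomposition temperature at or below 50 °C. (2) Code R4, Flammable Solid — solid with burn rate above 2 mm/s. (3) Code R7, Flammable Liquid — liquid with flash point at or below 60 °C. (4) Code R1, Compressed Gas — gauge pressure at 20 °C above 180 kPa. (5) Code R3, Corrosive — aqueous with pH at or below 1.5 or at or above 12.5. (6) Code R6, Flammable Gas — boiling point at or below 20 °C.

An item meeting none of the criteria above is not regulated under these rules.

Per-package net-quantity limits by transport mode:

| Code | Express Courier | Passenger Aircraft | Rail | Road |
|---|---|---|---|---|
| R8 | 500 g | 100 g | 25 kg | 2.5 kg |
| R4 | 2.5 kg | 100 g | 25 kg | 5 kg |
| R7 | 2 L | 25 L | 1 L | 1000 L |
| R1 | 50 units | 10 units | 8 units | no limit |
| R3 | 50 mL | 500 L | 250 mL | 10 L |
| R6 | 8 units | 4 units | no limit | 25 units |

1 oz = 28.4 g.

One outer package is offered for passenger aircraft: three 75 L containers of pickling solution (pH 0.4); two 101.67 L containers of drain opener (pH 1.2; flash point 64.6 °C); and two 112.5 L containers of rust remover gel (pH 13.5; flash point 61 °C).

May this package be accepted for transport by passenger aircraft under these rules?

The pickling solution has pH 0.4, which is ≤ 1.5, so it is Code R3 (Corrosive).
The drain opener has pH 1.2, which is ≤ 1.5, so it is Code R3 (Corrosive).
pH 13.5 meets the Code R3 criterion (Corrosive), so the rust remover gel is Code R3.
Code R3 net quantity: (three 75 L containers = 225 L) + (two 101.67 L containers = 203.34 L) + (two 112.5 L containers = 225 L) = 653.34 L.
653.34 L > 500 L (passenger aircraft limit, Code R3) — over the limit.

No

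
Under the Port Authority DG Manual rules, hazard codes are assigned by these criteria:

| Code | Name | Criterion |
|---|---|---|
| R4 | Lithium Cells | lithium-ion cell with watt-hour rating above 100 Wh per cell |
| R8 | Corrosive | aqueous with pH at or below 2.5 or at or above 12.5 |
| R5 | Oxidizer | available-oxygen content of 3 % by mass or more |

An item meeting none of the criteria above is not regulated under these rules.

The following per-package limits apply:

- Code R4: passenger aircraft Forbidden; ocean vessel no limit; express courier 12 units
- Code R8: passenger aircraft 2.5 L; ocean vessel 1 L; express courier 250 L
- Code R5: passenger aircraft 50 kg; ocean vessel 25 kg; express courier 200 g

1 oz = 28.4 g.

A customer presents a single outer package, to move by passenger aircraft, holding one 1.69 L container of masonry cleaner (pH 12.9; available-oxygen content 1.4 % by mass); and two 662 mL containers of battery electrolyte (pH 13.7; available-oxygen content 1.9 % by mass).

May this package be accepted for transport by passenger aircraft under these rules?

No

pH 12.9 meets the Code R8 criterion (Corrosive), so the masonry cleaner is Code R8.
pH 13.7 meets the Code R8 criterion (Corrosive), so the battery electrolyte is Code R8.
Total Code R8: 1.69 L + (two 662 mL containers = 1.324 L) = 3.014 L.
3.014 L > 2.5 L (passenger aircraft limit, Code R8) — over the limit.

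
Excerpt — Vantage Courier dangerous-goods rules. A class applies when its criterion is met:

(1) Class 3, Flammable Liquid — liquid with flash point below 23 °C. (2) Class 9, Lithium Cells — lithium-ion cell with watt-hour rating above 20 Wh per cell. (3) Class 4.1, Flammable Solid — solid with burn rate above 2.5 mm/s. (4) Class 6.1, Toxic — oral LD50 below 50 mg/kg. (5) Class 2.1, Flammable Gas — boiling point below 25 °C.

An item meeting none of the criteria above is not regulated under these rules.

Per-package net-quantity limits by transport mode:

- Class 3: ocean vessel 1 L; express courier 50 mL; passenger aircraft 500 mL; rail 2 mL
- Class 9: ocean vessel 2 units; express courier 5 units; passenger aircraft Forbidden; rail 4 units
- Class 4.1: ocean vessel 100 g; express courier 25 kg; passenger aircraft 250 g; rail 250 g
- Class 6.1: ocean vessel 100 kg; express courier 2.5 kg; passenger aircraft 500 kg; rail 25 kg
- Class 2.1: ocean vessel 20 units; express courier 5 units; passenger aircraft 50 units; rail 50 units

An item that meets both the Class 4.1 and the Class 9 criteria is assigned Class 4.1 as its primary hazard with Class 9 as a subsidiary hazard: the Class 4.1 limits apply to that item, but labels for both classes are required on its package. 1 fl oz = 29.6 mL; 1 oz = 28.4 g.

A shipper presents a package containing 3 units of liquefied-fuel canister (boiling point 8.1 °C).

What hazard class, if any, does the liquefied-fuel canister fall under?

Class 2.1

Liquefied-fuel canister: boiling point 8.1 °C < 25 °C → Class 2.1 (Flammable Gas).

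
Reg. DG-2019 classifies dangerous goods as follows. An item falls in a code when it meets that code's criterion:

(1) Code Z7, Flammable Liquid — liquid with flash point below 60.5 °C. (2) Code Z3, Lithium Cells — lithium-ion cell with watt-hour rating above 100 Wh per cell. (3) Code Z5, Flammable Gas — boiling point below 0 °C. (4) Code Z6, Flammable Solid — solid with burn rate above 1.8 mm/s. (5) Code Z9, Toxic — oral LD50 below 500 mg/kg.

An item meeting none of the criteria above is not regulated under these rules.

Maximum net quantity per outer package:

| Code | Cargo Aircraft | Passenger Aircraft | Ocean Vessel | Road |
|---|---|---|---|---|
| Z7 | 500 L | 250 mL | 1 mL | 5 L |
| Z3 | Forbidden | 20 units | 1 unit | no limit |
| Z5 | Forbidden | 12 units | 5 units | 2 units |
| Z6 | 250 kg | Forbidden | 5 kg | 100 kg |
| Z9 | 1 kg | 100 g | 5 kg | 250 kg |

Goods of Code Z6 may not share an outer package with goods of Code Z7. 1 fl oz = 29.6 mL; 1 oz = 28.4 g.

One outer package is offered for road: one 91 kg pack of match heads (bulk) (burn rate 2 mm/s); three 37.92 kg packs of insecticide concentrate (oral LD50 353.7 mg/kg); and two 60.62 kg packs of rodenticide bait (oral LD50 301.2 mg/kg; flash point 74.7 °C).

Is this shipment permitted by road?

With burn rate 2 mm/s (> 1.8 mm/s), the match heads (bulk) fall in Code Z6.
With oral LD50 353.7 mg/kg (< 500 mg/kg), the insecticide concentrate falls in Code Z9.
The rodenticide bait has oral LD50 301.2 mg/kg, which is < 500 mg/kg, so it is Code Z9 (Toxic).
Code Z6 quantity: 91 kg.
91 kg ≤ 100 kg (road limit, Code Z6) — within limit.
Code Z9 net quantity: (three 37.92 kg packs = 113.76 kg) + (two 60.62 kg packs = 121.24 kg) = 235 kg.
235 kg ≤ 250 kg (road limit, Code Z9) — within limit.
The segregation rule (Code Z6 with Code Z7) does not apply to Code Z6 with Code Z9.
Every hazard code is within its road limit and no segregation rule is violated.

Yes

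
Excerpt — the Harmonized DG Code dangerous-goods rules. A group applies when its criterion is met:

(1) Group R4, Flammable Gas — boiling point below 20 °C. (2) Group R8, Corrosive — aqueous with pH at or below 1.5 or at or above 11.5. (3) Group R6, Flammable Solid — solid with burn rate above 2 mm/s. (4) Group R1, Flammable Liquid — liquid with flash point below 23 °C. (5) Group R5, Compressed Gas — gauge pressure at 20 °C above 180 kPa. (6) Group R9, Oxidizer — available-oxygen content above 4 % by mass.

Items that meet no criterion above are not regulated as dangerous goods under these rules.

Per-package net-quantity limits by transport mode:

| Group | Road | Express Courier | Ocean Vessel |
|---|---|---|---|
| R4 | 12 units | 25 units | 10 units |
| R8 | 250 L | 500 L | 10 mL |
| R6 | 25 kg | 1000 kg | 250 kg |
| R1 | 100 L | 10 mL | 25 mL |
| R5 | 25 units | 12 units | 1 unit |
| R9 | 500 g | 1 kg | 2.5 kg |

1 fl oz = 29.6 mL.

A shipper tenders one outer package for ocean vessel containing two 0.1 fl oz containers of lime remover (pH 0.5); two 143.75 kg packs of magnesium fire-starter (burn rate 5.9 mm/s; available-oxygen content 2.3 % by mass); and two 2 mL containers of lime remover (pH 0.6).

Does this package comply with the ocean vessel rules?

No

With pH 0.5 (≤ 1.5), the lime remover falls in Group R8.
Magnesium fire-starter: burn rate 5.9 mm/s > 2 mm/s → Group R6 (Flammable Solid).
pH 0.6 meets the Group R8 criterion (Corrosive), so the lime remover is Group R8.
Group R6 quantity: two 143.75 kg packs = 287.5 kg.
287.5 kg > 250 kg (ocean vessel limit, Group R6) — over the limit.
Total Group R8: (two 0.1 fl oz containers = 5.92 mL) + (two 2 mL containers = 4 mL) = 9.92 mL.
That is within the Group R8 ocean vessel limit of 10 mL.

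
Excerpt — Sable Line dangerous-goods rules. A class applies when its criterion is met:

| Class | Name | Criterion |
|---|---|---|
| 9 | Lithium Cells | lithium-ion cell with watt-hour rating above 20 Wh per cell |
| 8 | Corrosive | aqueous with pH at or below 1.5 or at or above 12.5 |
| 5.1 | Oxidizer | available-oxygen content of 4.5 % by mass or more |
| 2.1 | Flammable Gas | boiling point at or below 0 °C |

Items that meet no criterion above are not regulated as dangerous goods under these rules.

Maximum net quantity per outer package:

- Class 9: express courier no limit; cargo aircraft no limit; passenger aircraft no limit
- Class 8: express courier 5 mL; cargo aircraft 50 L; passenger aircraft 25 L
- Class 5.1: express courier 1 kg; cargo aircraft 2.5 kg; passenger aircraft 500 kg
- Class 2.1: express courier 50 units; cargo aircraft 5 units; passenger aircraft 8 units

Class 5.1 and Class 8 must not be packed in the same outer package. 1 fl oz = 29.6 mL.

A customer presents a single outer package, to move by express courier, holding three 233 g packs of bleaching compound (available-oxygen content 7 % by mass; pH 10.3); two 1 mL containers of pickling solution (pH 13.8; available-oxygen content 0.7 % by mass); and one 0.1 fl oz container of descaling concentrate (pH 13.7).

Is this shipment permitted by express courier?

The bleaching compound has available-oxygen content 7 % by mass, which is ≥ 4.5 % by mass, so it is Class 5.1 (Oxidizer).
The pickling solution has pH 13.8, which is ≥ 12.5, so it is Class 8 (Corrosive).
Descaling concentrate: pH 13.7 ≥ 12.5 → Class 8 (Corrosive).
Class 5.1 quantity: three 233 g packs = 699 g.
699 g is within the express courier limit of 1 kg for Class 5.1.
Class 8 net quantity: (two 1 mL containers = 2 mL) + (one 0.1 fl oz container = 2.96 mL) = 4.96 mL.
4.96 mL ≤ 5 mL (express courier limit, Class 8) — within limit.
Class 5.1 and Class 8 may not share an outer package.

No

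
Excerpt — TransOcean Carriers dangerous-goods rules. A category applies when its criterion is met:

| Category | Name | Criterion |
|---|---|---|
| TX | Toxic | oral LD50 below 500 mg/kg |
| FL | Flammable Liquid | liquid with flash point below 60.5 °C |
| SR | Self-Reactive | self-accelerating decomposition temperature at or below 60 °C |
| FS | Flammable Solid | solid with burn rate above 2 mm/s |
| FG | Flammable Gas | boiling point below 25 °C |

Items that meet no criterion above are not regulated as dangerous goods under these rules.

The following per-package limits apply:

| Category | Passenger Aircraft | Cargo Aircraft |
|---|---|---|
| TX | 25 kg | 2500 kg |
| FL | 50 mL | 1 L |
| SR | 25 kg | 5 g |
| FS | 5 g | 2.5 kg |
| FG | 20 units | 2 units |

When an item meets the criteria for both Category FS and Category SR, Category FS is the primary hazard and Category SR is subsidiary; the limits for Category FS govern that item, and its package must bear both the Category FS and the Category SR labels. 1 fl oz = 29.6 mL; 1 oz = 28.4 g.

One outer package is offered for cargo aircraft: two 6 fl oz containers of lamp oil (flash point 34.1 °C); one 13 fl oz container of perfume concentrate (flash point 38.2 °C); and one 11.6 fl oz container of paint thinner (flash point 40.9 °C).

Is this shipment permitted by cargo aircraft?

Flash point 34.1 °C meets the Category FL criterion (Flammable Liquid), so the lamp oil is Category FL.
The perfume concentrate has flash point 38.2 °C, which is < 60.5 °C, so it is Category FL (Flammable Liquid).
Flash point 40.9 °C meets the Category FL criterion (Flammable Liquid), so the paint thinner is Category FL.
Total Category FL: (two 6 fl oz containers = 355.2 mL) + (one 13 fl oz container = 384.8 mL) + (one 11.6 fl oz container = 343.36 mL) = 1083.36 mL.
1083.36 mL exceeds the cargo aircraft limit of 1 L for Category FL.

No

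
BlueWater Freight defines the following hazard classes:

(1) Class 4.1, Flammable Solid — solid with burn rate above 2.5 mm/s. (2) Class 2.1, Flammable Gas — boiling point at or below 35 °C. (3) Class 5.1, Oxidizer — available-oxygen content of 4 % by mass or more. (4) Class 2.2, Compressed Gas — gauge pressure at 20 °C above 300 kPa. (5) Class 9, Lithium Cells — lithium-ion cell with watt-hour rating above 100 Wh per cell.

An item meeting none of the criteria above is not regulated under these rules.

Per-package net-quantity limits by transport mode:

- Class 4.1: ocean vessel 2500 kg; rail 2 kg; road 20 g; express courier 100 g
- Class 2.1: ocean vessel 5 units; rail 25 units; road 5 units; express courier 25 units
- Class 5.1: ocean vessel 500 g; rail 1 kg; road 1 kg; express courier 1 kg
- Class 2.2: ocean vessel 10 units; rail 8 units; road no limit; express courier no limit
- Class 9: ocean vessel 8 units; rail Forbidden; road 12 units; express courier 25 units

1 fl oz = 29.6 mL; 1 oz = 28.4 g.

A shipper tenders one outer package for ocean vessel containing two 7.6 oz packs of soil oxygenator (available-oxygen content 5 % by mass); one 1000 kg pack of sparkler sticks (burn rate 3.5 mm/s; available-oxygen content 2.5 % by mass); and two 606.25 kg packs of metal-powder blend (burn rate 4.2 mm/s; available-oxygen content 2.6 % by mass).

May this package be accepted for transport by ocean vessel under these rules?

Soil oxygenator: available-oxygen content 5 % by mass ≥ 4 % by mass → Class 5.1 (Oxidizer).
Sparkler sticks: burn rate 3.5 mm/s > 2.5 mm/s → Class 4.1 (Flammable Solid).
The metal-powder blend has burn rate 4.2 mm/s, which is > 2.5 mm/s, so it is Class 4.1 (Flammable Solid).
Total Class 4.1: 1000 kg + (two 606.25 kg packs = 1212.5 kg) = 2212.5 kg.
That is within the Class 4.1 ocean vessel limit of 2500 kg.
Class 5.1 quantity: two 7.6 oz packs = 431.68 g.
That is within the Class 5.1 ocean vessel limit of 500 g.
Every hazard class is within its ocean vessel limit and no segregation rule is violated.

Yes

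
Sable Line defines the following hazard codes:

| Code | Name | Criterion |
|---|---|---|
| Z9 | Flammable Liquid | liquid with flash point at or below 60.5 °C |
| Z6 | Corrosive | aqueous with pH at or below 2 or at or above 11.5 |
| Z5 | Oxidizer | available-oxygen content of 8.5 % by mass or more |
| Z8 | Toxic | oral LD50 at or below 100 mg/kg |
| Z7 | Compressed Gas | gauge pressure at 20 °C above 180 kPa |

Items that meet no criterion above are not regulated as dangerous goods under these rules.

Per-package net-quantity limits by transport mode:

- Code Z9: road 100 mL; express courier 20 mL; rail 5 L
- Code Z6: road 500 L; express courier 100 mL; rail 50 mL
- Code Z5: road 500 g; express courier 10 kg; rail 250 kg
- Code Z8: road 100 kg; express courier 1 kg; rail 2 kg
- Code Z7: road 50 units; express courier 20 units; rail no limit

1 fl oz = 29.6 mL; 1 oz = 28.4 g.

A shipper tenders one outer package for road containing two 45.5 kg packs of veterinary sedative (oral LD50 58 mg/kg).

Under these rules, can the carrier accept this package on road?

Yes

Oral LD50 58 mg/kg meets the Code Z8 criterion (Toxic), so the veterinary sedative is Code Z8.
Code Z8 quantity: two 45.5 kg packs = 91 kg.
That is within the Code Z8 road limit of 100 kg.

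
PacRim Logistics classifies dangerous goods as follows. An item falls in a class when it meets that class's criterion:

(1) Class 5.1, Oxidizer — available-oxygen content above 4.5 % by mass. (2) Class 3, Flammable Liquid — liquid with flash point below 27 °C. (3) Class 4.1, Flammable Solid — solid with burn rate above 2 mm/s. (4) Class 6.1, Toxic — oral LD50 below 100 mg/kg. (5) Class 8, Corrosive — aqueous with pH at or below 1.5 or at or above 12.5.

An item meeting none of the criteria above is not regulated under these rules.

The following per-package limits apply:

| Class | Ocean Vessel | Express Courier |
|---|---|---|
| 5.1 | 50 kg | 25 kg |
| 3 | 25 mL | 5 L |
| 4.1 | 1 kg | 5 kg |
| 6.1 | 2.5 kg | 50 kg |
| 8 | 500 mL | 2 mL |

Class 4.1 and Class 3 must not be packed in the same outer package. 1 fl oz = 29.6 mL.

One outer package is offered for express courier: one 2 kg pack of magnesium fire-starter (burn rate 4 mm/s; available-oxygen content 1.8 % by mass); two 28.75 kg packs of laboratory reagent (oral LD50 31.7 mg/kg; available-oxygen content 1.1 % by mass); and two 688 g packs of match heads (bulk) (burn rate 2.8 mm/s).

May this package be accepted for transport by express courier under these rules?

Magnesium fire-starter: burn rate 4 mm/s > 2 mm/s → Class 4.1 (Flammable Solid).
Oral LD50 31.7 mg/kg meets the Class 6.1 criterion (Toxic), so the laboratory reagent is Class 6.1.
Burn rate 2.8 mm/s meets the Class 4.1 criterion (Flammable Solid), so the match heads (bulk) are Class 4.1.
Class 6.1 quantity: two 28.75 kg packs = 57.5 kg.
57.5 kg exceeds the express courier limit of 50 kg for Class 6.1.
Class 4.1 net quantity: 2 kg + (two 688 g packs = 1.376 kg) = 3.376 kg.
3.376 kg is within the express courier limit of 5 kg for Class 4.1.
The segregation rule (Class 4.1 with Class 3) does not apply to Class 6.1 with Class 4.1.

No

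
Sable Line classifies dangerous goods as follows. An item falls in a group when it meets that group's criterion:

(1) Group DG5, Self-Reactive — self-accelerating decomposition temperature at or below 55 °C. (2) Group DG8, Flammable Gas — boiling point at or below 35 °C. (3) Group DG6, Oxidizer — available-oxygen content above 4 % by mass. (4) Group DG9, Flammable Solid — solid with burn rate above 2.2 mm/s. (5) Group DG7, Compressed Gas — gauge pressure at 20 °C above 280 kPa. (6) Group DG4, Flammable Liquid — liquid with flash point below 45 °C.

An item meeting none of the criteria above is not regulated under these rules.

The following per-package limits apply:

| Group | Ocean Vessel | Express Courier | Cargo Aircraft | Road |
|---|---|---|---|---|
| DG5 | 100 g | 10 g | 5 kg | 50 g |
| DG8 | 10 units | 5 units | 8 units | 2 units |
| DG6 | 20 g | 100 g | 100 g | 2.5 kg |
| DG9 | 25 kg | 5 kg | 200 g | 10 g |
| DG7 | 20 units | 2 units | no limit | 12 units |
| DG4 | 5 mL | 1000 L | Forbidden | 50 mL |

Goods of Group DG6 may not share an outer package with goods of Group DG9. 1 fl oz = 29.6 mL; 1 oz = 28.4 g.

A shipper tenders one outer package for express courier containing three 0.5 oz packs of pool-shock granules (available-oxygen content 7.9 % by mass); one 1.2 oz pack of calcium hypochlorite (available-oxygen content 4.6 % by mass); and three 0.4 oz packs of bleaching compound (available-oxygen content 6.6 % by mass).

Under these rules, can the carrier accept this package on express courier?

Pool-shock granules: available-oxygen content 7.9 % by mass > 4 % by mass → Group DG6 (Oxidizer).
With available-oxygen content 4.6 % by mass (> 4 % by mass), the calcium hypochlorite falls in Group DG6.
The bleaching compound has available-oxygen content 6.6 % by mass, which is > 4 % by mass, so it is Group DG6 (Oxidizer).
Total Group DG6: (three 0.5 oz packs = 42.6 g) + (one 1.2 oz pack = 34.08 g) + (three 0.4 oz packs = 34.08 g) = 110.76 g.
That exceeds the Group DG6 express courier limit of 100 g.

No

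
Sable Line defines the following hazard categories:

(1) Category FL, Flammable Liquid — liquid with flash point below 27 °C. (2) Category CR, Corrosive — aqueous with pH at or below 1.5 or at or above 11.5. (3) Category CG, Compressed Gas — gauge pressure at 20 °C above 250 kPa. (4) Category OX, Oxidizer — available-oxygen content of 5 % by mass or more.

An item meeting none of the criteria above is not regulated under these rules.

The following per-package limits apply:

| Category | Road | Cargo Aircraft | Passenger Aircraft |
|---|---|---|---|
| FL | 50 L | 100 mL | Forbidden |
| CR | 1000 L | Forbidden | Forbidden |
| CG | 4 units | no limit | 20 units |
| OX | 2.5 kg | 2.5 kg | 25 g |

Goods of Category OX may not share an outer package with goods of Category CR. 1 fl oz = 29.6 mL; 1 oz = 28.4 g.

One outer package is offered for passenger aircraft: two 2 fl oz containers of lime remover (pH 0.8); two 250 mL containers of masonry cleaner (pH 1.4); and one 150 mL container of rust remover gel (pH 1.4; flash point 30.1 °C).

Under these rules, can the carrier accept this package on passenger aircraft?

Lime remover: pH 0.8 ≤ 1.5 → Category CR (Corrosive).
With pH 1.4 (≤ 1.5), the masonry cleaner falls in Category CR.
pH 1.4 meets the Category CR criterion (Corrosive), so the rust remover gel is Category CR.
Total Category CR: (two 2 fl oz containers = 118.4 mL) + (two 250 mL containers = 500 mL) + 150 mL = 768.4 mL.
Category CR is Forbidden by passenger aircraft.

No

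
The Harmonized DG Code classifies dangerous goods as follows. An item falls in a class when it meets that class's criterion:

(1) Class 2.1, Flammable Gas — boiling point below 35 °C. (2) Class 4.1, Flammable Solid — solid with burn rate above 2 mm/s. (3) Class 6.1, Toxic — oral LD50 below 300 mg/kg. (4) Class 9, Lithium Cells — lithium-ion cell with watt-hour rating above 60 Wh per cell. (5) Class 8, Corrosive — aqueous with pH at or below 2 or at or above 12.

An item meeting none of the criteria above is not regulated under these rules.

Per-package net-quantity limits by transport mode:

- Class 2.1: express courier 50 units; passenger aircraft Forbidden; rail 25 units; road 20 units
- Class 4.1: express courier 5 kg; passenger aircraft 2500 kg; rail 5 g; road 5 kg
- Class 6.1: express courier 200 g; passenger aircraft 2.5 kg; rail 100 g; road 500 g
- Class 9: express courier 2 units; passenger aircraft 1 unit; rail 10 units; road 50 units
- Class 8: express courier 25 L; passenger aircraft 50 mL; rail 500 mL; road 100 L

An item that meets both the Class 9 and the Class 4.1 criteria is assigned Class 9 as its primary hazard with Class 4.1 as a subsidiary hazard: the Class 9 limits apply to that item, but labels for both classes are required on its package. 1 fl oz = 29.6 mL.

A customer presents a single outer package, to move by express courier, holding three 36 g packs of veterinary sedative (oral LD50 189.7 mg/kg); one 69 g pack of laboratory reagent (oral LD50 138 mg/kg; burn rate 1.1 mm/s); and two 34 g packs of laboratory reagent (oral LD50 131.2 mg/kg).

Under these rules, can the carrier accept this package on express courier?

No

The veterinary sedative has oral LD50 189.7 mg/kg, which is < 300 mg/kg, so it is Class 6.1 (Toxic).
The laboratory reagent has oral LD50 138 mg/kg, which is < 300 mg/kg, so it is Class 6.1 (Toxic).
With oral LD50 131.2 mg/kg (< 300 mg/kg), the laboratory reagent falls in Class 6.1.
Total Class 6.1: (three 36 g packs = 108 g) + 69 g + (two 34 g packs = 68 g) = 245 g.
245 g exceeds the express courier limit of 200 g for Class 6.1.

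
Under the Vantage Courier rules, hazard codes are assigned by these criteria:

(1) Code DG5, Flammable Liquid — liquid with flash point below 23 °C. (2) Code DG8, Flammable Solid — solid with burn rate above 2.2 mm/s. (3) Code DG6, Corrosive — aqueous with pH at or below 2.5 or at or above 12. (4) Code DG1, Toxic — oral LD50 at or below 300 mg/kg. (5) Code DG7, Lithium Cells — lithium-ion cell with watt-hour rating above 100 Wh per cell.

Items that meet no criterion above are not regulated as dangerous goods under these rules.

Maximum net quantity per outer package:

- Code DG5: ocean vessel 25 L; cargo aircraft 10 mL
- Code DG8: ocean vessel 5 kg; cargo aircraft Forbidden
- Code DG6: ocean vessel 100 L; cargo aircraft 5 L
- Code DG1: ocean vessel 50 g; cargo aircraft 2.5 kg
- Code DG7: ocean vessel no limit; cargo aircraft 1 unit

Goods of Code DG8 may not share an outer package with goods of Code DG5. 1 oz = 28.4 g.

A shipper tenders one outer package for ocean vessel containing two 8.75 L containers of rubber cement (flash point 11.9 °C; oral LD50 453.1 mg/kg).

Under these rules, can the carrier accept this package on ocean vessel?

Yes

Flash point 11.9 °C meets the Code DG5 criterion (Flammable Liquid), so the rubber cement is Code DG5.
Code DG5 quantity: two 8.75 L containers = 17.5 L.
17.5 L is within the ocean vessel limit of 25 L for Code DG5.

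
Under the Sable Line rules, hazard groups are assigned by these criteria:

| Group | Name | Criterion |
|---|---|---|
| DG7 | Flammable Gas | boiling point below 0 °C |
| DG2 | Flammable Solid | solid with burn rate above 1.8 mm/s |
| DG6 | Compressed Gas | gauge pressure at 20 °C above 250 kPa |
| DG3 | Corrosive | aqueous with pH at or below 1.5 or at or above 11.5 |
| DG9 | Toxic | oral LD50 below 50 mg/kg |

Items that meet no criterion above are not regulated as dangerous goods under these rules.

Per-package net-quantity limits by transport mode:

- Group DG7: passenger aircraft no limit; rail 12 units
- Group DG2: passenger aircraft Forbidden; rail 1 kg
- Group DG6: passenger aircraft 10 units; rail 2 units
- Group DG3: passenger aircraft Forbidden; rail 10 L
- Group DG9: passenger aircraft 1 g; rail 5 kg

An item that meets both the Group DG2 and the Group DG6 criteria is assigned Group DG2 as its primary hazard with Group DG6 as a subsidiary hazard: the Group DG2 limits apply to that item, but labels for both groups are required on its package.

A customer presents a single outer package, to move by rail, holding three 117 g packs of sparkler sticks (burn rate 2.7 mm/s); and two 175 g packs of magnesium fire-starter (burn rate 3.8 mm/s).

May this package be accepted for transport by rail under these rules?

Yes

Burn rate 2.7 mm/s meets the Group DG2 criterion (Flammable Solid), so the sparkler sticks are Group DG2.
Magnesium fire-starter: burn rate 3.8 mm/s > 1.8 mm/s → Group DG2 (Flammable Solid).
Total Group DG2: (three 117 g packs = 351 g) + (two 175 g packs = 350 g) = 701 g.
That is within the Group DG2 rail limit of 1 kg.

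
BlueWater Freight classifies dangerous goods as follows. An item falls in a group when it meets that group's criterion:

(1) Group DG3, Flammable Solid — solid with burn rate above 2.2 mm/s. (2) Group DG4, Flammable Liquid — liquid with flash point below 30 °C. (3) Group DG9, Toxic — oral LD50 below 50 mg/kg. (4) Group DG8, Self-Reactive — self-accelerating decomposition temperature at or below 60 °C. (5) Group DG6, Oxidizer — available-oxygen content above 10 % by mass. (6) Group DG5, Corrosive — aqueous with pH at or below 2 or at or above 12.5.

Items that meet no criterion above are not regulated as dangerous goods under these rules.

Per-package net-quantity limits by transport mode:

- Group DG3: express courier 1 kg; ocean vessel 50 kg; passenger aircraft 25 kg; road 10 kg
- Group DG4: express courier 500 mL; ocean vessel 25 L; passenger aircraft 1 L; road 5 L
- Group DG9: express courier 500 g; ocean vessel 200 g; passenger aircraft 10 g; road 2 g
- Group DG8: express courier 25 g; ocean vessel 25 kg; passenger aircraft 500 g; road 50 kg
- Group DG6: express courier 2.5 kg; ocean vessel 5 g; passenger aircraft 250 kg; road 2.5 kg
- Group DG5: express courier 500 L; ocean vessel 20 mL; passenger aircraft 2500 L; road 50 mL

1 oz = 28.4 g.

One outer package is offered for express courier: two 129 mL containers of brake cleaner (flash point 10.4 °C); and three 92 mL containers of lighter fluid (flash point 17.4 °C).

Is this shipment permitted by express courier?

No

Brake cleaner: flash point 10.4 °C < 30 °C → Group DG4 (Flammable Liquid).
The lighter fluid has flash point 17.4 °C, which is < 30 °C, so it is Group DG4 (Flammable Liquid).
Total Group DG4: (two 129 mL containers = 258 mL) + (three 92 mL containers = 276 mL) = 534 mL.
534 mL exceeds the express courier limit of 500 mL for Group DG4.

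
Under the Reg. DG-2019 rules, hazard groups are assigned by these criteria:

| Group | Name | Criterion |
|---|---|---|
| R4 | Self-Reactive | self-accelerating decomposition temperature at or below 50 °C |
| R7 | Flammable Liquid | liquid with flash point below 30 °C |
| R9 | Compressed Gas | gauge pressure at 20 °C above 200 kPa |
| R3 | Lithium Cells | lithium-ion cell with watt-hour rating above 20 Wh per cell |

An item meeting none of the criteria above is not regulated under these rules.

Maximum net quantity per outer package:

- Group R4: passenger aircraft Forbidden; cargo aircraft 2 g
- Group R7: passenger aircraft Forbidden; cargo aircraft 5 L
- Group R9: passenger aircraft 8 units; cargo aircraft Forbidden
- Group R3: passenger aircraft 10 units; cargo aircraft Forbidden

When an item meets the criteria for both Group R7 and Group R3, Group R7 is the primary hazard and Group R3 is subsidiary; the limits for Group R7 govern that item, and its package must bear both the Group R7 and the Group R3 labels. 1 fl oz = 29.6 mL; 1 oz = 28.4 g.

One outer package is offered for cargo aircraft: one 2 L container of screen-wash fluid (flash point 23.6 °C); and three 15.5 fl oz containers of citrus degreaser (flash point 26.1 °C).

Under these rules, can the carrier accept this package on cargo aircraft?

Yes

The screen-wash fluid has flash point 23.6 °C, which is < 30 °C, so it is Group R7 (Flammable Liquid).
The citrus degreaser has flash point 26.1 °C, which is < 30 °C, so it is Group R7 (Flammable Liquid).
Total Group R7: 2 L + (three 15.5 fl oz containers = 1376.4 mL) = 3376.4 mL.
3376.4 mL ≤ 5 L (cargo aircraft limit, Group R7) — within limit.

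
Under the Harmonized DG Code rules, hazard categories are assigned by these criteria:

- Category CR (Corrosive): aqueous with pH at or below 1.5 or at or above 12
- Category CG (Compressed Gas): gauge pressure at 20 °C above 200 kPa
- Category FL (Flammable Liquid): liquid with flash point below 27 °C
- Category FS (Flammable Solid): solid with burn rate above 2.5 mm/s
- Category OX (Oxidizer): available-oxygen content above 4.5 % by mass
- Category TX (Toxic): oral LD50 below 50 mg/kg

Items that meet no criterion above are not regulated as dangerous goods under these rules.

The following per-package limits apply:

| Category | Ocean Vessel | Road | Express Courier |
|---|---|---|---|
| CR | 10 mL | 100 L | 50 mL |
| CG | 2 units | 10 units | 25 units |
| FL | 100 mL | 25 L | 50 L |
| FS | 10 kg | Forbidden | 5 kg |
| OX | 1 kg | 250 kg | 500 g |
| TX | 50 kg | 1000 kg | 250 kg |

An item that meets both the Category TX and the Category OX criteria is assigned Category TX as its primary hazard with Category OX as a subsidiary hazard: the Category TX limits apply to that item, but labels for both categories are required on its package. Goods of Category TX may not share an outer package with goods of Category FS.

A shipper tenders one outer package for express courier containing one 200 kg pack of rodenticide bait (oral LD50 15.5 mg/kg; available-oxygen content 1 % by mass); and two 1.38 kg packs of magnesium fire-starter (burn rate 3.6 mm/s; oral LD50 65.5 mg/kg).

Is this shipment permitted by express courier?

With oral LD50 15.5 mg/kg (< 50 mg/kg), the rodenticide bait falls in Category TX.
The magnesium fire-starter has burn rate 3.6 mm/s, which is > 2.5 mm/s, so it is Category FS (Flammable Solid).
Category TX quantity: 200 kg.
200 kg ≤ 250 kg (express courier limit, Category TX) — within limit.
Category FS quantity: two 1.38 kg packs = 2.76 kg.
2.76 kg is within the express courier limit of 5 kg for Category FS.
Category TX and Category FS may not share an outer package.

No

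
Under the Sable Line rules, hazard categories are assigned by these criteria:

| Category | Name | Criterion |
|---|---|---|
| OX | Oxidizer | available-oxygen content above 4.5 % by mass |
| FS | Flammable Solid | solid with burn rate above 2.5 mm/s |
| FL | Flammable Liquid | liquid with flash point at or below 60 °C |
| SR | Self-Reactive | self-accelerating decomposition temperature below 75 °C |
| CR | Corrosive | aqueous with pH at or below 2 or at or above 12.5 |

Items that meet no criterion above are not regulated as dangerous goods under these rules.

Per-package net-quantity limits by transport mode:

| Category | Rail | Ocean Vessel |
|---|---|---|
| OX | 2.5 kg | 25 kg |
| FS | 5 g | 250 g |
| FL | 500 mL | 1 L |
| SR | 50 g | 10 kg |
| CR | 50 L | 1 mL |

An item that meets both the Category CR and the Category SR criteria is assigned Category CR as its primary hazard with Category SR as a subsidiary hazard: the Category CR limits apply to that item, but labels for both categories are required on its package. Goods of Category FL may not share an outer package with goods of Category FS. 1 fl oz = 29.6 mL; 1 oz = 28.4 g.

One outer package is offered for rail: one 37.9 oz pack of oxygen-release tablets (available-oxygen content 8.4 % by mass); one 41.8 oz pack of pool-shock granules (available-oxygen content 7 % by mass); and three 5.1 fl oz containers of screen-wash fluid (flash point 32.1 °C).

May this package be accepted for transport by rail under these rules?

Yes

With available-oxygen content 8.4 % by mass (> 4.5 % by mass), the oxygen-release tablets fall in Category OX.
With available-oxygen content 7 % by mass (> 4.5 % by mass), the pool-shock granules fall in Category OX.
The screen-wash fluid has flash point 32.1 °C, which is ≤ 60 °C, so it is Category FL (Flammable Liquid).
Category FL quantity: three 5.1 fl oz containers = 452.88 mL.
452.88 mL is within the rail limit of 500 mL for Category FL.
Category OX net quantity: (one 37.9 oz pack = 1076.36 g) + (one 41.8 oz pack = 1187.12 g) = 2263.48 g.
2263.48 g is within the rail limit of 2.5 kg for Category OX.
The segregation rule (Category FL with Category FS) does not apply to Category FL with Category OX.
Every hazard category is within its rail limit and no segregation rule is violated.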